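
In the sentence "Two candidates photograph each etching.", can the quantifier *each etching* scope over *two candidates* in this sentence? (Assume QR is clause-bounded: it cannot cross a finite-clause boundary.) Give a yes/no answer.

Both DPs are arguments of the same predicate; there is no clause or island boundary between them.
Clause-internal QR can adjoin the lower DP above the subject, yielding the inverse reading.

Yes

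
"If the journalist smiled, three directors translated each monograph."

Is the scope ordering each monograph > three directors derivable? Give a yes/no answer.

*each monograph* is a matrix argument; the adjunct is an island but the target quantifier is outside it.
Clause-internal QR can adjoin the lower DP above the subject, yielding the inverse reading.

Yes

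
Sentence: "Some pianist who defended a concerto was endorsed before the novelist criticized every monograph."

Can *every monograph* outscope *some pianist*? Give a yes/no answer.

The target quantifier *every monograph* is part of the adjunct clause *before the novelist criticized every monograph*.
Scope out of an adjunct clause is unavailable: QR respects the adjunct-island constraint.
There is no licit LF on which *every monograph* c-commands *some pianist*.

No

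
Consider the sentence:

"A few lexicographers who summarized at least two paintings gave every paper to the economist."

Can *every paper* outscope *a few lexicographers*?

*every paper* sits in the matrix clause, not in the relative clause on *a few lexicographers*.
Since no island is crossed, the inverse ordering is licensed alongside surface scope.
The sentence is scopally ambiguous between *a few lexicographers* > *every paper* and *every paper* > *a few lexicographers*.

Yes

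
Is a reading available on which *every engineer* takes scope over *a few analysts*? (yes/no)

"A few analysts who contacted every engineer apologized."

The target quantifier *every engineer* is part of the relative clause *who contacted every engineer*.
Relative clauses are scope islands: a quantifier cannot QR out of a relative clause to take scope in the matrix clause.
So the wide-scope reading for *every engineer* is blocked.

No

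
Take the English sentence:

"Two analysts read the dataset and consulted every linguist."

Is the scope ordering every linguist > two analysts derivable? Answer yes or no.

No

*every linguist* is embedded in one conjunct of the coordinate structure (*consulted every linguist*).
A quantifier cannot raise out of one conjunct of a coordination across the whole coordinate structure — the CSC applies to QR.
So *every linguist* cannot raise high enough to outscope *two analysts*; only the surface ordering *two analysts* > *every linguist* is available.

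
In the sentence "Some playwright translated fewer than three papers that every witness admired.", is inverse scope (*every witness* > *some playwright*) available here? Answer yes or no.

*every witness* sits inside the relative clause *that every witness admired* modifying *fewer than three papers*.
QR out of a relative clause is ruled out by the relative-clause island constraint.
So *every witness* cannot raise high enough to outscope *some playwright*; only the surface ordering *some playwright* > *every witness* is available.
(Only the surface reading survives: one fixed playwright with respect to all the relevant witnesses.)

No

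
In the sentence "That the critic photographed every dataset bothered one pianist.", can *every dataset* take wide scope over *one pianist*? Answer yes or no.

*every dataset* occurs within the sentential subject *that the critic photographed every dataset*.
The subject-island constraint blocks QR out of a clausal subject.
*every dataset* > *one pianist* would require crossing that boundary, which is illicit.

No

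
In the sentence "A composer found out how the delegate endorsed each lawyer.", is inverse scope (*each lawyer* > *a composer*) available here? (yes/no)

*each lawyer* is embedded in the embedded question *how the delegate endorsed each lawyer*.
An indirect question is a wh-island; the filled [Spec,CP] blocks QR across the CP edge.
There is no licit LF on which *each lawyer* c-commands *a composer*.

No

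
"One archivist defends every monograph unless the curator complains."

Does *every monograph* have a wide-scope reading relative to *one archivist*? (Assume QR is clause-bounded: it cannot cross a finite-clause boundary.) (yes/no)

Yes

Although there is an adjunct clause, *every monograph* is in the main clause, not inside the adjunct.
Clause-internal QR can adjoin the lower DP above the subject, yielding the inverse reading.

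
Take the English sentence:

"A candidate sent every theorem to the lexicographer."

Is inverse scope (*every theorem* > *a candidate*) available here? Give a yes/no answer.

Yes

Both DPs are arguments of the same predicate; there is no clause or island boundary between them.
With no island boundary between them, the object can take inverse scope over the subject via ordinary QR within the clause.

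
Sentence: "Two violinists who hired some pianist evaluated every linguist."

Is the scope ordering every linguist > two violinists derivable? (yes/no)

*every linguist* sits in the matrix clause, not in the relative clause on *two violinists*.
Ordinary QR to a clause-peripheral position gives the wide-scope LF for the lower DP.

Yes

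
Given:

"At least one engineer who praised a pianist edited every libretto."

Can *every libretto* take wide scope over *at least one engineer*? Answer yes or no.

*every libretto* is a matrix argument; only *at least one engineer* is modified by the relative clause *who praised a pianist*, so the RC island is irrelevant to the target quantifier.
QR within a single clause is free, so the lower quantifier may take scope over the higher one.

Yes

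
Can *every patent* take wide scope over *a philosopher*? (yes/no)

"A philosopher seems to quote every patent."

Raising constructions are monoclausal for scope purposes; *every patent* is not separated from *a philosopher* by any island.
No island intervenes, so both surface and inverse scope are derivable.
The sentence is scopally ambiguous between *a philosopher* > *every patent* and *every patent* > *a philosopher*.

Yes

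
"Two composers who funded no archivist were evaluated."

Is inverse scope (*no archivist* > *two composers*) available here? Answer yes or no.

No

The target quantifier *no archivist* is part of the relative clause *who funded no archivist*.
Quantifiers inside a relative clause are trapped there; the RC boundary blocks QR.
The inverse ordering *no archivist* > *two composers* is therefore underivable.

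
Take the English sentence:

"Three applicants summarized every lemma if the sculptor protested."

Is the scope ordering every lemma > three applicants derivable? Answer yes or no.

*every lemma* is a matrix argument; the adjunct is an island but the target quantifier is outside it.
No island intervenes, so both surface and inverse scope are derivable.

Yes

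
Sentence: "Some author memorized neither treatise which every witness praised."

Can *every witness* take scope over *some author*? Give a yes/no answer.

No

The DP *every witness* is contained in the relative clause *which every witness praised* modifying *neither treatise*.
The relative clause forms an island for QR, so the quantifier is confined to the head noun's restrictor.
*every witness* is confined to the island and cannot take scope over *some author*.
(Only the surface reading survives: one fixed author with respect to all the relevant witnesses.)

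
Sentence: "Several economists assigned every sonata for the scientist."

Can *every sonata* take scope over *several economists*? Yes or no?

Yes

*several economists* and *every sonata* are co-arguments of the matrix verb, with nothing but a clause-internal boundary between them.
No island intervenes, so both surface and inverse scope are derivable.
The sentence is scopally ambiguous between *several economists* > *every sonata* and *every sonata* > *several economists*.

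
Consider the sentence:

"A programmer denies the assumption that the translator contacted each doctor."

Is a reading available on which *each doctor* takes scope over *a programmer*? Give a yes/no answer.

No

*each doctor* occurs within the complex NP *the assumption that the translator contacted each doctor*.
A that-clause complement to a noun is an island; QR cannot cross the NP boundary.
So *each doctor* cannot raise high enough to outscope *a programmer*; only the surface ordering *a programmer* > *each doctor* is available.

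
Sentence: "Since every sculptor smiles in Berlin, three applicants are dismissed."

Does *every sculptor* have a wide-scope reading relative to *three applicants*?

No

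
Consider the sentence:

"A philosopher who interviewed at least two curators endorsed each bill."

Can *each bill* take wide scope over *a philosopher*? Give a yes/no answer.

Yes

The RC *who interviewed at least two curators* is an island, but *each bill* is not inside it — it is the matrix object, a clausemate of *a philosopher*.
With no island boundary between them, the object can take inverse scope over the subject via ordinary QR within the clause.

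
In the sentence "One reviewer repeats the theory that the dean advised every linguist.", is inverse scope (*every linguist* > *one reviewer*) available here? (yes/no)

*every linguist* is embedded in the complex NP *the theory that the dean advised every linguist*.
A that-clause complement to a noun is an island; QR cannot cross the NP boundary.
The inverse ordering *every linguist* > *one reviewer* is therefore underivable.

No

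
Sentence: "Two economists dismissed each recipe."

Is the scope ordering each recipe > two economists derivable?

Yes

*each recipe* and *two economists* are in the same minimal clause.
With no island boundary between them, the object can take inverse scope over the subject via ordinary QR within the clause.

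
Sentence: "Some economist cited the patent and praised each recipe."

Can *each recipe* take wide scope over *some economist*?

No

The DP *each recipe* is contained in one conjunct of the coordinate structure (*praised each recipe*).
The Coordinate Structure Constraint blocks movement (including QR) out of a single conjunct.
So *each recipe* cannot raise high enough to outscope *some economist*; only the surface ordering *some economist* > *each recipe* is available.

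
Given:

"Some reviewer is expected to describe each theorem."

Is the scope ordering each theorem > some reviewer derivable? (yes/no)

The matrix predicate is a raising verb, whose infinitival complement is not a scope island — *each theorem* can QR into the matrix clause.
With no island boundary between them, the object can take inverse scope over the subject via ordinary QR within the clause.

Yes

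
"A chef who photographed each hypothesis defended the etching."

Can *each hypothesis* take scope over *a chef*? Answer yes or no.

No

Structurally, *each hypothesis* is inside the relative clause *who photographed each hypothesis*.
Relative clauses are scope islands: a quantifier cannot QR out of a relative clause to take scope in the matrix clause.
There is no licit LF on which *each hypothesis* c-commands *a chef*.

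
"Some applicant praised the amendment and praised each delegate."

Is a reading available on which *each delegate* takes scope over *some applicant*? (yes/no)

No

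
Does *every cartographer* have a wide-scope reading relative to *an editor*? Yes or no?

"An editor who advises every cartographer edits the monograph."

No

*every cartographer* sits inside the relative clause *who advises every cartographer*.
Relative clauses are scope islands: a quantifier cannot QR out of a relative clause to take scope in the matrix clause.
There is no licit LF on which *every cartographer* c-commands *an editor*.
(Only the surface reading survives: one fixed editor with respect to all the relevant cartographers.)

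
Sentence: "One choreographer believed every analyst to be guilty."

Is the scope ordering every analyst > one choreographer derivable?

This is an ECM construction: *every analyst* is the infinitival subject, Case-marked by the matrix verb, and the infinitive is transparent for QR.
Nothing blocks QR of the lower DP to a position above the higher one, so inverse scope is available.
So *every analyst* > *one choreographer* is among the available readings.

Yes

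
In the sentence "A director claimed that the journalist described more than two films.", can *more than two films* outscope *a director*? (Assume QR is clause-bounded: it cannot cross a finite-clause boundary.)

*more than two films* occurs within the finite complement clause *that the journalist described more than two films*.
With QR restricted to its own tensed clause, the embedded quantifier cannot reach a matrix scope position.
The inverse ordering *more than two films* > *a director* is therefore underivable.

No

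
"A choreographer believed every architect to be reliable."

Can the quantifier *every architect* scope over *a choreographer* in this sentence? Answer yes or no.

Yes

*every architect* is an ECM subject; ECM complements are not islands, and the embedded quantifier may take matrix scope.
No island intervenes, so both surface and inverse scope are derivable.
Both orderings are possible: *a choreographer* > *every architect* and *every architect* > *a choreographer*.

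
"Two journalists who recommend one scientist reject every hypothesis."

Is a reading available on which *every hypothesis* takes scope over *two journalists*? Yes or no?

The RC *who recommend one scientist* is an island, but *every hypothesis* is not inside it — it is the matrix object, a clausemate of *two journalists*.
Clause-internal QR can adjoin the lower DP above the subject, yielding the inverse reading.

Yes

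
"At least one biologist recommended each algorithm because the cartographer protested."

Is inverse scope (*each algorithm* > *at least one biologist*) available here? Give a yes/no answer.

Although there is an adjunct clause, *each algorithm* is in the main clause, not inside the adjunct.
QR within a single clause is free, so the lower quantifier may take scope over the higher one.

Yes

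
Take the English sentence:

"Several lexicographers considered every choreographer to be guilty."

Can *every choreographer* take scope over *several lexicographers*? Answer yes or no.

*every choreographer* is the subject of an ECM infinitive — the infinitival complement of an ECM verb is not a scope island, so *every choreographer* can raise into the matrix clause.
No island intervenes, so both surface and inverse scope are derivable.

Yes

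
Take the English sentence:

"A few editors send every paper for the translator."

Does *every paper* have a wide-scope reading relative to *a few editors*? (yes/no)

*every paper* and *a few editors* are in the same minimal clause.
No island intervenes, so both surface and inverse scope are derivable.
Both orderings are possible: *a few editors* > *every paper* and *every paper* > *a few editors*.

Yes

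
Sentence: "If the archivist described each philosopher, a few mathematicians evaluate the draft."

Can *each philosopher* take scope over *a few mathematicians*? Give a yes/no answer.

No

Structurally, *each philosopher* is inside the adjunct clause *if the archivist described each philosopher*.
Adjunct clauses are scope islands: a quantifier inside an adjunct cannot raise into the matrix clause.
So *each philosopher* cannot raise to a position above *a few mathematicians*.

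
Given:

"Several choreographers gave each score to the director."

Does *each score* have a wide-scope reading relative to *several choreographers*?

*several choreographers* and *each score* are co-arguments of the matrix verb, with nothing but a clause-internal boundary between them.
With no island boundary between them, the object can take inverse scope over the subject via ordinary QR within the clause.
Both orderings are possible: *several choreographers* > *each score* and *each score* > *several choreographers*.

Yes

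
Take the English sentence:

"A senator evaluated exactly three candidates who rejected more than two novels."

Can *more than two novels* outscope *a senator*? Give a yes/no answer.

No

The DP *more than two novels* is contained in the relative clause *who rejected more than two novels* modifying *exactly three candidates*.
Relative clauses block scope extraction: QR cannot target a position outside the modified NP.
*more than two novels* > *a senator* would require crossing that boundary, which is illicit.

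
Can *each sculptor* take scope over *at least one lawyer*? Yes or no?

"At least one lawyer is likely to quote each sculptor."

Yes

*each sculptor* is inside a raising infinitive, which is transparent to QR (no CP barrier), so it behaves as a matrix argument.
Ordinary QR to a clause-peripheral position gives the wide-scope LF for the lower DP.
Both orderings are possible: *at least one lawyer* > *each sculptor* and *each sculptor* > *at least one lawyer*.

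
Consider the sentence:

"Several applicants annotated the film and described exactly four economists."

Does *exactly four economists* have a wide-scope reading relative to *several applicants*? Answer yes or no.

*exactly four economists* is embedded in one conjunct of the coordinate structure (*described exactly four economists*).
The Coordinate Structure Constraint blocks movement (including QR) out of a single conjunct.
*exactly four economists* > *several applicants* would require crossing that boundary, which is illicit.

No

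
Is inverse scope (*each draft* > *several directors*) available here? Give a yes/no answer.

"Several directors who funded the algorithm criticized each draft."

*each draft* is a matrix argument; only *several directors* is modified by the relative clause *who funded the algorithm*, so the RC island is irrelevant to the target quantifier.
Ordinary QR to a clause-peripheral position gives the wide-scope LF for the lower DP.

Yes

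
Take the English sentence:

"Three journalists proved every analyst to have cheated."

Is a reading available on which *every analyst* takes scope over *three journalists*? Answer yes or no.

ECM infinitives lack a CP barrier, so *every analyst* can QR over the matrix subject *three journalists*.
Clause-internal QR can adjoin the lower DP above the subject, yielding the inverse reading.

Yes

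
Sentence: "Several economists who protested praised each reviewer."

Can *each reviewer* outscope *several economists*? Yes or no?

Yes

The RC *who protested* is an island, but *each reviewer* is not inside it — it is the matrix object, a clausemate of *several economists*.
With no island boundary between them, the object can take inverse scope over the subject via ordinary QR within the clause.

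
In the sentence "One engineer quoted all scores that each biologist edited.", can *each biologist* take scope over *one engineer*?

No

The DP *each biologist* is contained in the relative clause *that each biologist edited* modifying *all scores*.
Relative clauses are scope islands: a quantifier cannot QR out of a relative clause to take scope in the matrix clause.
*each biologist* is confined to the island and cannot take scope over *one engineer*.
(Only the surface reading survives: one fixed engineer with respect to all the relevant biologists.)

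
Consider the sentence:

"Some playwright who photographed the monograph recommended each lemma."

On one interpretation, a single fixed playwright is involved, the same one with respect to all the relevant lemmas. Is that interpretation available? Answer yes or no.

Yes

The described interpretation is the *some playwright* > *each lemma* scoping.
Surface scope (*some playwright* > *each lemma*) is always derivable; islands only block QR, not in-situ interpretation.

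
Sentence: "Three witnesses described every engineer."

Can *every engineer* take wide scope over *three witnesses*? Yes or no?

Both DPs are arguments of the same predicate; there is no clause or island boundary between them.
No island intervenes, so both surface and inverse scope are derivable.

Yes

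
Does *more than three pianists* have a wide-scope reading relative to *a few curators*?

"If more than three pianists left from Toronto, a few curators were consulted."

No

*more than three pianists* sits inside the adjunct clause *if more than three pianists left from Toronto*.
Scope out of an adjunct clause is unavailable: QR respects the adjunct-island constraint.
So the wide-scope reading for *more than three pianists* is blocked.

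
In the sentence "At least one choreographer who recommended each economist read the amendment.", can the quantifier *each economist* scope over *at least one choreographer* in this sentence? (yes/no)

No

*each economist* occurs within the relative clause *who recommended each economist*.
A relative clause is a scope island — quantifier raising cannot cross its boundary.
So the wide-scope reading for *each economist* is blocked.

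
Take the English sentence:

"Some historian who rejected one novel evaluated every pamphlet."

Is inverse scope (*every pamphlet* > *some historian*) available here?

Yes

Although the sentence contains a relative clause (*who rejected one novel*), *every pamphlet* is outside it, in the matrix VP.
QR within a single clause is free, so the lower quantifier may take scope over the higher one.
Both orderings are possible: *some historian* > *every pamphlet* and *every pamphlet* > *some historian*.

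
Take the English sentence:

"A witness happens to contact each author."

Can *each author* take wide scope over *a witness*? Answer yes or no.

Yes

The matrix predicate is a raising verb, whose infinitival complement is not a scope island — *each author* can QR into the matrix clause.
With no island boundary between them, the object can take inverse scope over the subject via ordinary QR within the clause.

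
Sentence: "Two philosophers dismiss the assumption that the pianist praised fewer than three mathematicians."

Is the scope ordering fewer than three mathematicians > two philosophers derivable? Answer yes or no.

No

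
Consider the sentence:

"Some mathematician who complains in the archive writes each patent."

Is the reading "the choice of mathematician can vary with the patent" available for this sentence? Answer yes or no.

The paraphrase describes the scope ordering *each patent* > *some mathematician*.
Although the sentence contains a relative clause (*who complains in the archive*), *each patent* is outside it, in the matrix VP.
Ordinary QR to a clause-peripheral position gives the wide-scope LF for the lower DP.

Yes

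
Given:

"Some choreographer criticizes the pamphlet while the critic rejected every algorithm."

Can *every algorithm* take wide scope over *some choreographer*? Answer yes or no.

The target quantifier *every algorithm* is part of the adjunct clause *while the critic rejected every algorithm*.
Since the clause is an adjunct (not a complement), the Adjunct Condition blocks QR across its edge.
So *every algorithm* cannot raise high enough to outscope *some choreographer*; only the surface ordering *some choreographer* > *every algorithm* is available.
(Only the surface reading survives: one fixed choreographer with respect to all the relevant algorithms.)

No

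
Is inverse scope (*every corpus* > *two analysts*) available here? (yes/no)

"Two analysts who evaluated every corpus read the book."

No

*every corpus* occurs within the relative clause *who evaluated every corpus*.
QR out of a relative clause is ruled out by the relative-clause island constraint.
The inverse ordering *every corpus* > *two analysts* is therefore underivable.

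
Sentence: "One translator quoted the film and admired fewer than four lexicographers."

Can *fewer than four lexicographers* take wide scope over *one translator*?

No

*fewer than four lexicographers* occurs within one conjunct of the coordinate structure (*admired fewer than four lexicographers*).
Asymmetric QR out of one conjunct violates the Coordinate Structure Constraint.
*fewer than four lexicographers* is confined to the island and cannot take scope over *one translator*.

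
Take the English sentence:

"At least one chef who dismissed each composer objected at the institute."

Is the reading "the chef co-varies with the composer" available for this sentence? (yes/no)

No

That reading corresponds to *each composer* > *at least one chef*.
The target quantifier *each composer* is part of the relative clause *who dismissed each composer*.
The relative clause forms an island for QR, so the quantifier is confined to the head noun's restrictor.
There is no licit LF on which *each composer* c-commands *at least one chef*.
(Only the surface reading survives: one fixed chef with respect to all the relevant composers.)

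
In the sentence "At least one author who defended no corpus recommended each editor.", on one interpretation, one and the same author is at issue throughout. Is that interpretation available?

This is the *at least one author* > *each editor* reading.
Surface scope (*at least one author* > *each editor*) is always derivable; islands only block QR, not in-situ interpretation.

Yes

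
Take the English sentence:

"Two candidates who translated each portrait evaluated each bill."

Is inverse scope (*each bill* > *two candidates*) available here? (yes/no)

The RC *who translated each portrait* is an island, but *each bill* is not inside it — it is the matrix object, a clausemate of *two candidates*.
Nothing blocks QR of the lower DP to a position above the higher one, so inverse scope is available.
The sentence is scopally ambiguous between *two candidates* > *each bill* and *each bill* > *two candidates*.

Yes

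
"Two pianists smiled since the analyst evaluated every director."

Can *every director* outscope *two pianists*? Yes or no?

No

Structurally, *every director* is inside the adjunct clause *since the analyst evaluated every director*.
Scope out of an adjunct clause is unavailable: QR respects the adjunct-island constraint.
So *every director* cannot raise high enough to outscope *two pianists*; only the surface ordering *two pianists* > *every director* is available.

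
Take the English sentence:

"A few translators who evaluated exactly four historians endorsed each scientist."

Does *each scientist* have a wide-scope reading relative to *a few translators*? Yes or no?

*each scientist* sits in the matrix clause, not in the relative clause on *a few translators*.
QR within a single clause is free, so the lower quantifier may take scope over the higher one.
So *each scientist* > *a few translators* is among the available readings.

Yes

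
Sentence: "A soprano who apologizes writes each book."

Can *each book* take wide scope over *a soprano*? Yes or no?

Although the sentence contains a relative clause (*who apologizes*), *each book* is outside it, in the matrix VP.
Ordinary QR to a clause-peripheral position gives the wide-scope LF for the lower DP.

Yes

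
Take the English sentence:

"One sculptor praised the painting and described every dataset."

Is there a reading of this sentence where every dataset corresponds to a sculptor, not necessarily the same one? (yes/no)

That reading corresponds to *every dataset* > *one sculptor*.
*every dataset* sits inside one conjunct of the coordinate structure (*described every dataset*).
Asymmetric QR out of one conjunct violates the Coordinate Structure Constraint.
Hence only narrow scope for *every dataset* (under *one sculptor*) survives.
(Only the surface reading survives: one fixed sculptor with respect to all the relevant datasets.)

No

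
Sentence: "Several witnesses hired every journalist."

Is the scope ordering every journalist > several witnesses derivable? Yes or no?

Both DPs are arguments of the same predicate; there is no clause or island boundary between them.
Since no island is crossed, the inverse ordering is licensed alongside surface scope.

Yes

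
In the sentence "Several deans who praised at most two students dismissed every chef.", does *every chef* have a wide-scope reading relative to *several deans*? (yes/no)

*every chef* sits in the matrix clause, not in the relative clause on *several deans*.
Since no island is crossed, the inverse ordering is licensed alongside surface scope.

Yes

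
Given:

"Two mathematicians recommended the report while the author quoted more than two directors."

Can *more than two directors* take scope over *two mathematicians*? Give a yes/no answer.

No

*more than two directors* occurs within the adjunct clause *while the author quoted more than two directors*.
Scope out of an adjunct clause is unavailable: QR respects the adjunct-island constraint.
*more than two directors* > *two mathematicians* would require crossing that boundary, which is illicit.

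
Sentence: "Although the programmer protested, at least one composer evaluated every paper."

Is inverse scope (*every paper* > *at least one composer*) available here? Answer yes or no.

Yes

*every paper* is a matrix argument; the adjunct is an island but the target quantifier is outside it.
With no island boundary between them, the object can take inverse scope over the subject via ordinary QR within the clause.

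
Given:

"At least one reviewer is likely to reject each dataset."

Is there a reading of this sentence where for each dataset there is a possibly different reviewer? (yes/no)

This is the *each dataset* > *at least one reviewer* reading.
The matrix predicate is a raising verb, whose infinitival complement is not a scope island — *each dataset* can QR into the matrix clause.
Nothing blocks QR of the lower DP to a position above the higher one, so inverse scope is available.

Yes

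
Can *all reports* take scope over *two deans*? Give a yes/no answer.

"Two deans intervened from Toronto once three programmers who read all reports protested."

Structurally, *all reports* is inside the relative clause *who read all reports*, which is itself inside the adjunct *once three programmers who read all reports protested*.
Nested islands: the RC island is itself inside an adjunct island, so wide scope is doubly excluded.
Hence only narrow scope for *all reports* (under *two deans*) survives.

No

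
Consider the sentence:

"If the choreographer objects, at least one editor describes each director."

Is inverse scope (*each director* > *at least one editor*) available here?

The adjunct clause does not contain *each director*, which is the matrix object.
QR within a single clause is free, so the lower quantifier may take scope over the higher one.
The sentence is scopally ambiguous between *at least one editor* > *each director* and *each director* > *at least one editor*.

Yes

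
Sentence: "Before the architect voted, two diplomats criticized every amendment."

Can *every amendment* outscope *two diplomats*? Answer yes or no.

Although there is an adjunct clause, *every amendment* is in the main clause, not inside the adjunct.
Clause-internal QR can adjoin the lower DP above the subject, yielding the inverse reading.

Yes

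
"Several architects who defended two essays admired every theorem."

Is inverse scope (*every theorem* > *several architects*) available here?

*every theorem* sits in the matrix clause, not in the relative clause on *several architects*.
Ordinary QR to a clause-peripheral position gives the wide-scope LF for the lower DP.
Both orderings are possible: *several architects* > *every theorem* and *every theorem* > *several architects*.

Yes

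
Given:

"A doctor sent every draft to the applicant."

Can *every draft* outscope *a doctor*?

Yes

*a doctor* and *every draft* are co-arguments of the matrix verb, with nothing but a clause-internal boundary between them.
No island intervenes, so both surface and inverse scope are derivable.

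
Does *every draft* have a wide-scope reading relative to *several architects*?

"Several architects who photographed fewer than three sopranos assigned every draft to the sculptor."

Yes

Although the sentence contains a relative clause (*who photographed fewer than three sopranos*), *every draft* is outside it, in the matrix VP.
With no island boundary between them, the object can take inverse scope over the subject via ordinary QR within the clause.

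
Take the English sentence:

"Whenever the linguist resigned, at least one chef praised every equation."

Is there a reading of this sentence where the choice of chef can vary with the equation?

The described interpretation is the *every equation* > *at least one chef* scoping.
Although there is an adjunct clause, *every equation* is in the main clause, not inside the adjunct.
Ordinary QR to a clause-peripheral position gives the wide-scope LF for the lower DP.

Yes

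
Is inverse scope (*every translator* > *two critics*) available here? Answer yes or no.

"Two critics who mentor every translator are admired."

The DP *every translator* is contained in the relative clause *who mentor every translator*.
The relative clause forms an island for QR, so the quantifier is confined to the head noun's restrictor.
So the wide-scope reading for *every translator* is blocked.

No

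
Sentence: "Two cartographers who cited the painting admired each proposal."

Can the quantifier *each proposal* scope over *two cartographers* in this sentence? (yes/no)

Yes

The RC *who cited the painting* is an island, but *each proposal* is not inside it — it is the matrix object, a clausemate of *two cartographers*.
QR within a single clause is free, so the lower quantifier may take scope over the higher one.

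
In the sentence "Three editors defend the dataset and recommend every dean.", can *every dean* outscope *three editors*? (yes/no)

No

*every dean* sits inside one conjunct of the coordinate structure (*recommend every dean*).
Asymmetric QR out of one conjunct violates the Coordinate Structure Constraint.
Hence only narrow scope for *every dean* (under *three editors*) survives.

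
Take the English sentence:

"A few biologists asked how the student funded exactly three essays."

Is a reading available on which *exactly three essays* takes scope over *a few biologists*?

Structurally, *exactly three essays* is inside the embedded question *how the student funded exactly three essays*.
The wh-island constraint blocks QR out of an embedded interrogative.
The inverse ordering *exactly three essays* > *a few biologists* is therefore underivable.

No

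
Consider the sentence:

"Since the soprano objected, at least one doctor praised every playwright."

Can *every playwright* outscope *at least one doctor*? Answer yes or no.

Neither queried DP is inside the adjunct, so the adjunct-island constraint does not apply.
Since no island is crossed, the inverse ordering is licensed alongside surface scope.

Yes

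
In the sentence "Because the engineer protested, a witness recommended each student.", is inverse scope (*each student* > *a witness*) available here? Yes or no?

Yes

Although there is an adjunct clause, *each student* is in the main clause, not inside the adjunct.
Clause-internal QR can adjoin the lower DP above the subject, yielding the inverse reading.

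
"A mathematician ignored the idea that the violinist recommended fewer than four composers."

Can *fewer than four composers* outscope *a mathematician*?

No

Structurally, *fewer than four composers* is inside the complex NP *the idea that the violinist recommended fewer than four composers*.
The Complex NP Constraint bars QR out of the complement clause of a noun.
So *fewer than four composers* cannot raise high enough to outscope *a mathematician*; only the surface ordering *a mathematician* > *fewer than four composers* is available.
(Only the surface reading survives: one fixed mathematician with respect to all the relevant composers.)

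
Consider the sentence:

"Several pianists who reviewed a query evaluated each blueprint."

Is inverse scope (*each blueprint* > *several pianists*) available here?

Yes

The RC *who reviewed a query* is an island, but *each blueprint* is not inside it — it is the matrix object, a clausemate of *several pianists*.
QR within a single clause is free, so the lower quantifier may take scope over the higher one.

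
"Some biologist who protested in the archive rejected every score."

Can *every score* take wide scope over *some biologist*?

The RC *who protested in the archive* is an island, but *every score* is not inside it — it is the matrix object, a clausemate of *some biologist*.
Clause-internal QR can adjoin the lower DP above the subject, yielding the inverse reading.
So *every score* > *some biologist* is among the available readings.

Yes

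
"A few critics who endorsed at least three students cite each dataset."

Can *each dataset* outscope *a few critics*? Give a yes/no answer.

Yes

*each dataset* is a matrix argument; only *a few critics* is modified by the relative clause *who endorsed at least three students*, so the RC island is irrelevant to the target quantifier.
With no island boundary between them, the object can take inverse scope over the subject via ordinary QR within the clause.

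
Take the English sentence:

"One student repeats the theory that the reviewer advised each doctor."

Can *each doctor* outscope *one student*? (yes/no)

No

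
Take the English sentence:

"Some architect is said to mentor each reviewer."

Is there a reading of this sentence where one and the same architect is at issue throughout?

That reading corresponds to *some architect* > *each reviewer*.
Nothing needs to raise for *some architect* > *each reviewer*, so no island constraint is at stake.

Yes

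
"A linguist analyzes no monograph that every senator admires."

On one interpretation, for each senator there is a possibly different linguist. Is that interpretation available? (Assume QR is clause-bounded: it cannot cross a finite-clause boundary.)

That reading corresponds to *every senator* > *a linguist*.
The target quantifier *every senator* is part of the relative clause *that every senator admires* modifying *no monograph*.
Relative clauses block scope extraction: QR cannot target a position outside the modified NP.
So *every senator* cannot raise to a position above *a linguist*.

No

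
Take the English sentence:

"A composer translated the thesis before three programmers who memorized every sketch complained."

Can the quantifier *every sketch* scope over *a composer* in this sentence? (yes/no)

The target quantifier *every sketch* is part of the relative clause *who memorized every sketch*, which is itself inside the adjunct *before three programmers who memorized every sketch complained*.
Two island boundaries intervene — the relative clause and the adjunct. Either alone would block QR.
*every sketch* is confined to the island and cannot take scope over *a composer*.

No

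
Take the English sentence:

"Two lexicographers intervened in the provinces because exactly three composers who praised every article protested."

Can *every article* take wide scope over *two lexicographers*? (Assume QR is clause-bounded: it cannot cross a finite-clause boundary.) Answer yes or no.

The target quantifier *every article* is part of the relative clause *who praised every article*, which is itself inside the adjunct *because exactly three composers who praised every article protested*.
The quantifier would have to escape first the RC and then the adjunct — two independent island violations.
There is no licit LF on which *every article* c-commands *two lexicographers*.

No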